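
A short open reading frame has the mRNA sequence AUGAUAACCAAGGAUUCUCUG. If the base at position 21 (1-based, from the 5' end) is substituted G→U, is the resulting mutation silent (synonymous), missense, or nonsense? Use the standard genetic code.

silent

Position 21 falls in codon 7: CUG → Leu.
After the substitution the codon is CUU → Leu.
Both encode Leu, so the change is synonymous.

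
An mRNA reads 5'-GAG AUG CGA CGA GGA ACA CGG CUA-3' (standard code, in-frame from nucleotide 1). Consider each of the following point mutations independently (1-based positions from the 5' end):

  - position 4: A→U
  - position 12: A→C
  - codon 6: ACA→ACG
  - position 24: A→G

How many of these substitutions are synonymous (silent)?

Codon 2: AUG (Met) → UUG (Leu) — missense.
Codon 4: CGA (Arg) → CGC (Arg) — synonymous.
Codon 6: ACA (Thr) → ACG (Thr) — synonymous.
Codon 8: CUA (Leu) → CUG (Leu) — synonymous.
Synonymous: 3 of 4.

3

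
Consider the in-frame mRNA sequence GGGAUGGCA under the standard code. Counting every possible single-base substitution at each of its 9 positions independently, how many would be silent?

6

Codon 1 (GGG, Gly): 3 synonymous substitutions.
Codon 2 (AUG, Met): 0 synonymous substitutions.
Codon 3 (GCA, Ala): 3 synonymous substitutions.
Total: 3 + 0 + 3 = 6.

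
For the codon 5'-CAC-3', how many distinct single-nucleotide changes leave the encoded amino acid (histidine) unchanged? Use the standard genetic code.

1

Position 1: none → 0 synonymous.
Position 2: none → 0 synonymous.
Position 3: CAT → 1 synonymous.
Total: 0 + 0 + 1 = 1.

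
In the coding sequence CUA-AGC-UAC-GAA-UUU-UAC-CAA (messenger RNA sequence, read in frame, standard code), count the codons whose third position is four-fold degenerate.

Codon 1 CUA (Leu): third position 4-fold.
Codon 2 AGC (Ser): third position 2-fold.
Codon 3 UAC (Tyr): third position 2-fold.
Codon 4 GAA (Glu): third position 2-fold.
Codon 5 UUU (Phe): third position 2-fold.
Codon 6 UAC (Tyr): third position 2-fold.
Codon 7 CAA (Gln): third position 2-fold.
Four-fold degenerate third positions: 1.

1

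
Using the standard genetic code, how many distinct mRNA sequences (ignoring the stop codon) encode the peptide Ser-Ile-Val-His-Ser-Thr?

3456

Ser: 6 codons.
Ile: 3 codons.
Val: 4 codons.
His: 2 codons.
Ser: 6 codons.
Thr: 4 codons.
6 × 3 × 4 × 2 × 6 × 4 = 3456.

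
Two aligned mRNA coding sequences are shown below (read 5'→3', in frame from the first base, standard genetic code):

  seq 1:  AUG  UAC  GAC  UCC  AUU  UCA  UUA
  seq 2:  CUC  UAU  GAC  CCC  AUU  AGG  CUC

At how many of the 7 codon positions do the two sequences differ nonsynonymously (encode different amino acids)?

Codon 1: AUG Met / CUC Leu — nonsynonymous.
Codon 2: UAC Tyr / UAU Tyr — synonymous.
Codon 3: GAC Asp / GAC Asp — identical.
Codon 4: UCC Ser / CCC Pro — nonsynonymous.
Codon 5: AUU Ile / AUU Ile — identical.
Codon 6: UCA Ser / AGG Arg — nonsynonymous.
Codon 7: UUA Leu / CUC Leu — synonymous.
Nonsynonymous differences: 3.

3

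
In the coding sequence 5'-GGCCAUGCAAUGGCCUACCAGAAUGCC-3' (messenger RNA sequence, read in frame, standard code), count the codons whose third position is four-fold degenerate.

Codon 1 GGC (Gly): third position 4-fold.
Codon 2 CAU (His): third position 2-fold.
Codon 3 GCA (Ala): third position 4-fold.
Codon 4 AUG (Met): third position 1-fold.
Codon 5 GCC (Ala): third position 4-fold.
Codon 6 UAC (Tyr): third position 2-fold.
Codon 7 CAG (Gln): third position 2-fold.
Codon 8 AAU (Asn): third position 2-fold.
Codon 9 GCC (Ala): third position 4-fold.
Four-fold degenerate third positions: 4.

4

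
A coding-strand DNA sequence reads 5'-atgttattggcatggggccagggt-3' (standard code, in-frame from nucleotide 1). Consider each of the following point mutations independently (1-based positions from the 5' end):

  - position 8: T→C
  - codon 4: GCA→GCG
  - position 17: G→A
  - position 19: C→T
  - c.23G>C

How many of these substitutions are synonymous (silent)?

Codon 3: TTG (Leu) → TCG (Ser) — missense.
Codon 4: GCA (Ala) → GCG (Ala) — synonymous.
Codon 6: GGC (Gly) → GAC (Asp) — missense.
Codon 7: CAG (Gln) → TAG (Stop) — nonsense.
Codon 8: GGT (Gly) → GCT (Ala) — missense.
Synonymous: 1 of 5.

1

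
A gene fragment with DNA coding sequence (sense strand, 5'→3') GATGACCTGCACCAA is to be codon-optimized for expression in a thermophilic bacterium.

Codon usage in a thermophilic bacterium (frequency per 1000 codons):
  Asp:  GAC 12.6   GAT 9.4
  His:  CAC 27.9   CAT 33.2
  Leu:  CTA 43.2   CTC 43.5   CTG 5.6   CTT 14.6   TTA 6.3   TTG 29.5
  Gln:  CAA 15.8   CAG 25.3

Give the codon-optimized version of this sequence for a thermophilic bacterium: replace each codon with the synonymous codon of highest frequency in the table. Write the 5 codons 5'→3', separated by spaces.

Codon 1 (Asp): best is GAC at 12.6.
Codon 2 (Asp): best is GAC at 12.6.
Codon 3 (Leu): best is CTC at 43.5.
Codon 4 (His): best is CAT at 33.2.
Codon 5 (Gln): best is CAG at 25.3.

GAC GAC CTC CAT CAG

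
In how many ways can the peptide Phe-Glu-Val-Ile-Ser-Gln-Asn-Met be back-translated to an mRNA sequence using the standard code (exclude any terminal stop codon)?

Phe: 2 codons.
Glu: 2 codons.
Val: 4 codons.
Ile: 3 codons.
Ser: 6 codons.
Gln: 2 codons.
Asn: 2 codons.
Met: 1 codon.
2 × 2 × 4 × 3 × 6 × 2 × 2 × 1 = 1152.

1152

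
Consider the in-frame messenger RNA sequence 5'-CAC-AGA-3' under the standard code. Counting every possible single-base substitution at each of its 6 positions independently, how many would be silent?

3

Codon 1 (CAC, His): 1 synonymous substitution.
Codon 2 (AGA, Arg): 2 synonymous substitutions.
Total: 1 + 2 = 3.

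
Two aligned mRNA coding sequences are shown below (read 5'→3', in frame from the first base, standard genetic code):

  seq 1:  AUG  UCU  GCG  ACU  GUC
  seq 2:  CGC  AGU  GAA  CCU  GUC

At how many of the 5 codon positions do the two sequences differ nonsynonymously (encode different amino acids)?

3

Codon 1: AUG Met / CGC Arg — nonsynonymous.
Codon 2: UCU Ser / AGU Ser — synonymous.
Codon 3: GCG Ala / GAA Glu — nonsynonymous.
Codon 4: ACU Thr / CCU Pro — nonsynonymous.
Codon 5: GUC Val / GUC Val — identical.
Nonsynonymous differences: 3.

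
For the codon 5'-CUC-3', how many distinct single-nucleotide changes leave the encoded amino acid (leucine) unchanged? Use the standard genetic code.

Position 1: none → 0 synonymous.
Position 2: none → 0 synonymous.
Position 3: CUU, CUA, CUG → 3 synonymous.
Total: 0 + 0 + 3 = 3.

3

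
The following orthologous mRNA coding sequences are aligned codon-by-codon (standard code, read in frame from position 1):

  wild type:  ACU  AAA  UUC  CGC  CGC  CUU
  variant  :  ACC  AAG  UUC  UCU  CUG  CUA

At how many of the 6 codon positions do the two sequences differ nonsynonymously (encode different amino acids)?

2

Codon 1: ACU Thr / ACC Thr — synonymous.
Codon 2: AAA Lys / AAG Lys — synonymous.
Codon 3: UUC Phe / UUC Phe — identical.
Codon 4: CGC Arg / UCU Ser — nonsynonymous.
Codon 5: CGC Arg / CUG Leu — nonsynonymous.
Codon 6: CUU Leu / CUA Leu — synonymous.
Nonsynonymous differences: 2.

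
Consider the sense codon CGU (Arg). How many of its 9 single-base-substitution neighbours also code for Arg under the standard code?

3

Position 1: none → 0 synonymous.
Position 2: none → 0 synonymous.
Position 3: CGC, CGA, CGG → 3 synonymous.
Total: 0 + 0 + 3 = 3.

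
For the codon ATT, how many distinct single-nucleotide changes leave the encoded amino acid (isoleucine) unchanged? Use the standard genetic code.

Position 1: none → 0 synonymous.
Position 2: none → 0 synonymous.
Position 3: ATC, ATA → 2 synonymous.
Total: 0 + 0 + 2 = 2.

2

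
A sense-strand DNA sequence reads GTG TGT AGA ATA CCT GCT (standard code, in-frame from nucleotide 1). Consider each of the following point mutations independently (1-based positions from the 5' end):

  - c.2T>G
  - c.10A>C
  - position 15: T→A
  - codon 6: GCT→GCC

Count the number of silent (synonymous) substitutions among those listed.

2

Codon 1: GTG (Val) → GGG (Gly) — missense.
Codon 4: ATA (Ile) → CTA (Leu) — missense.
Codon 5: CCT (Pro) → CCA (Pro) — synonymous.
Codon 6: GCT (Ala) → GCC (Ala) — synonymous.
Synonymous: 2 of 4.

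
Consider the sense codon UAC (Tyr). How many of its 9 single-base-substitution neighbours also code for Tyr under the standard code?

1

Position 1: none → 0 synonymous.
Position 2: none → 0 synonymous.
Position 3: UAU → 1 synonymous.
Total: 0 + 0 + 1 = 1.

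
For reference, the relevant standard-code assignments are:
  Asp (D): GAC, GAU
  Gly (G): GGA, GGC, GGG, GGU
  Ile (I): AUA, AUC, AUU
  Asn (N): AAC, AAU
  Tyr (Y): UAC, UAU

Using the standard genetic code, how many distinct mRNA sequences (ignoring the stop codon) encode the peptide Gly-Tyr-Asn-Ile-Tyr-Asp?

Gly: 4 codons.
Tyr: 2 codons.
Asn: 2 codons.
Ile: 3 codons.
Tyr: 2 codons.
Asp: 2 codons.
4 × 2 × 2 × 3 × 2 × 2 = 192.

192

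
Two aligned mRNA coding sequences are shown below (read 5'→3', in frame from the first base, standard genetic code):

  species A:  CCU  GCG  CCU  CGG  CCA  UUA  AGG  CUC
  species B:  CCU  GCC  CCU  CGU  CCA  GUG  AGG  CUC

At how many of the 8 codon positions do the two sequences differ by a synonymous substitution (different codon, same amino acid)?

Codon 1: CCU Pro / CCU Pro — identical.
Codon 2: GCG Ala / GCC Ala — synonymous.
Codon 3: CCU Pro / CCU Pro — identical.
Codon 4: CGG Arg / CGU Arg — synonymous.
Codon 5: CCA Pro / CCA Pro — identical.
Codon 6: UUA Leu / GUG Val — nonsynonymous.
Codon 7: AGG Arg / AGG Arg — identical.
Codon 8: CUC Leu / CUC Leu — identical.
Synonymous differences: 2.

2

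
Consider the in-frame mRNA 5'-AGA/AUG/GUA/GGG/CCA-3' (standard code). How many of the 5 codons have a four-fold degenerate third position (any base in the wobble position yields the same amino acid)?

3

Codon 1 AGA (Arg): third position 2-fold.
Codon 2 AUG (Met): third position 1-fold.
Codon 3 GUA (Val): third position 4-fold.
Codon 4 GGG (Gly): third position 4-fold.
Codon 5 CCA (Pro): third position 4-fold.
Four-fold degenerate third positions: 3.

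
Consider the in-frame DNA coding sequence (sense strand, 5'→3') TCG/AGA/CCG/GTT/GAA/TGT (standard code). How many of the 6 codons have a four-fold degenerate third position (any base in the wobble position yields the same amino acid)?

3

Codon 1 TCG (Ser): third position 4-fold.
Codon 2 AGA (Arg): third position 2-fold.
Codon 3 CCG (Pro): third position 4-fold.
Codon 4 GTT (Val): third position 4-fold.
Codon 5 GAA (Glu): third position 2-fold.
Codon 6 TGT (Cys): third position 2-fold.
Four-fold degenerate third positions: 3.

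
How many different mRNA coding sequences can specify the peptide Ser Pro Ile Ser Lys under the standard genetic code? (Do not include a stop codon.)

Ser: 6 codons.
Pro: 4 codons.
Ile: 3 codons.
Ser: 6 codons.
Lys: 2 codons.
6 × 4 × 3 × 6 × 2 = 864.

864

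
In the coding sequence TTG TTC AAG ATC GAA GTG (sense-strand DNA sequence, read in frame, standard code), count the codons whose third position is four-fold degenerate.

1

Codon 1 TTG (Leu): third position 2-fold.
Codon 2 TTC (Phe): third position 2-fold.
Codon 3 AAG (Lys): third position 2-fold.
Codon 4 ATC (Ile): third position 3-fold.
Codon 5 GAA (Glu): third position 2-fold.
Codon 6 GTG (Val): third position 4-fold.
Four-fold degenerate third positions: 1.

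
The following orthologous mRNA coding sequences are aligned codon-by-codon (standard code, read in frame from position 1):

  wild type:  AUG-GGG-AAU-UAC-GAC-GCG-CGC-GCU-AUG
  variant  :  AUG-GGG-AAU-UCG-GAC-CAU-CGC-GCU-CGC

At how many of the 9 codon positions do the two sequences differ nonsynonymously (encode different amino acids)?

3

Codon 1: AUG Met / AUG Met — identical.
Codon 2: GGG Gly / GGG Gly — identical.
Codon 3: AAU Asn / AAU Asn — identical.
Codon 4: UAC Tyr / UCG Ser — nonsynonymous.
Codon 5: GAC Asp / GAC Asp — identical.
Codon 6: GCG Ala / CAU His — nonsynonymous.
Codon 7: CGC Arg / CGC Arg — identical.
Codon 8: GCU Ala / GCU Ala — identical.
Codon 9: AUG Met / CGC Arg — nonsynonymous.
Nonsynonymous differences: 3.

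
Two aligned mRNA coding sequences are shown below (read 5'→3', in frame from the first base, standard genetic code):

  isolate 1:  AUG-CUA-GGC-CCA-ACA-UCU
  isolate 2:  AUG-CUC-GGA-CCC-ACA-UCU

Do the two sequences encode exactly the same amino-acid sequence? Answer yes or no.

Codon 1: AUG Met / AUG Met — identical.
Codon 2: CUA Leu / CUC Leu — synonymous.
Codon 3: GGC Gly / GGA Gly — synonymous.
Codon 4: CCA Pro / CCC Pro — synonymous.
Codon 5: ACA Thr / ACA Thr — identical.
Codon 6: UCU Ser / UCU Ser — identical.
Nonsynonymous differences: 0 → same protein.

yes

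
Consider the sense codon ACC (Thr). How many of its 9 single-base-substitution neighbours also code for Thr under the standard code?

Position 1: none → 0 synonymous.
Position 2: none → 0 synonymous.
Position 3: ACU, ACA, ACG → 3 synonymous.
Total: 0 + 0 + 3 = 3.

3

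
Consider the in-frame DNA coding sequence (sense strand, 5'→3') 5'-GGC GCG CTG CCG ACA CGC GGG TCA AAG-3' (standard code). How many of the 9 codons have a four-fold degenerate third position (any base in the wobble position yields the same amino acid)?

8

Codon 1 GGC (Gly): third position 4-fold.
Codon 2 GCG (Ala): third position 4-fold.
Codon 3 CTG (Leu): third position 4-fold.
Codon 4 CCG (Pro): third position 4-fold.
Codon 5 ACA (Thr): third position 4-fold.
Codon 6 CGC (Arg): third position 4-fold.
Codon 7 GGG (Gly): third position 4-fold.
Codon 8 TCA (Ser): third position 4-fold.
Codon 9 AAG (Lys): third position 2-fold.
Four-fold degenerate third positions: 8.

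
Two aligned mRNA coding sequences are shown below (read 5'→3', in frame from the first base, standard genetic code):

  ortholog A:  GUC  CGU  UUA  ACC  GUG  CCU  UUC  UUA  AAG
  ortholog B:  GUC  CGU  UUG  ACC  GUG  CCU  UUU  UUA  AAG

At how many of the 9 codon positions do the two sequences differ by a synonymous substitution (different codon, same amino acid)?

2

Codon 1: GUC Val / GUC Val — identical.
Codon 2: CGU Arg / CGU Arg — identical.
Codon 3: UUA Leu / UUG Leu — synonymous.
Codon 4: ACC Thr / ACC Thr — identical.
Codon 5: GUG Val / GUG Val — identical.
Codon 6: CCU Pro / CCU Pro — identical.
Codon 7: UUC Phe / UUU Phe — synonymous.
Codon 8: UUA Leu / UUA Leu — identical.
Codon 9: AAG Lys / AAG Lys — identical.
Synonymous differences: 2.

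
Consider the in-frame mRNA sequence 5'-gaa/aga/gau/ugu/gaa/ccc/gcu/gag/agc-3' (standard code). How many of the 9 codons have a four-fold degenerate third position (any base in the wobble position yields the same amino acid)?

2

Codon 1 GAA (Glu): third position 2-fold.
Codon 2 AGA (Arg): third position 2-fold.
Codon 3 GAU (Asp): third position 2-fold.
Codon 4 UGU (Cys): third position 2-fold.
Codon 5 GAA (Glu): third position 2-fold.
Codon 6 CCC (Pro): third position 4-fold.
Codon 7 GCU (Ala): third position 4-fold.
Codon 8 GAG (Glu): third position 2-fold.
Codon 9 AGC (Ser): third position 2-fold.
Four-fold degenerate third positions: 2.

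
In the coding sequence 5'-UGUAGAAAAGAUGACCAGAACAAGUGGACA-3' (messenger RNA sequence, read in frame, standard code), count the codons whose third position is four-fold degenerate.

1

Codon 1 UGU (Cys): third position 2-fold.
Codon 2 AGA (Arg): third position 2-fold.
Codon 3 AAA (Lys): third position 2-fold.
Codon 4 GAU (Asp): third position 2-fold.
Codon 5 GAC (Asp): third position 2-fold.
Codon 6 CAG (Gln): third position 2-fold.
Codon 7 AAC (Asn): third position 2-fold.
Codon 8 AAG (Lys): third position 2-fold.
Codon 9 UGG (Trp): third position 1-fold.
Codon 10 ACA (Thr): third position 4-fold.
Four-fold degenerate third positions: 1.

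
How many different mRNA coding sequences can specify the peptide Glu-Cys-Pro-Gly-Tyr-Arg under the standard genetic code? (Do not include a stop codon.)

Glu: 2 codons.
Cys: 2 codons.
Pro: 4 codons.
Gly: 4 codons.
Tyr: 2 codons.
Arg: 6 codons.
2 × 2 × 4 × 4 × 2 × 6 = 768.

768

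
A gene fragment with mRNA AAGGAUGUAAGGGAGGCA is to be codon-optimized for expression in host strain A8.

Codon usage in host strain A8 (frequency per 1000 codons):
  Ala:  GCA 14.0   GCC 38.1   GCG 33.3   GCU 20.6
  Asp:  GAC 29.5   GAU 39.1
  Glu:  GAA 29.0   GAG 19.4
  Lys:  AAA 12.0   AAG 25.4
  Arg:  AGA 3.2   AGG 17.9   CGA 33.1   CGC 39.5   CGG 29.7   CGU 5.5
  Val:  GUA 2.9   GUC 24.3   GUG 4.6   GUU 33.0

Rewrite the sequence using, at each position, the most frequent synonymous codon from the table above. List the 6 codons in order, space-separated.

AAG GAU GUU CGC GAA GCC

Codon 1 (Lys): best is AAG at 25.4.
Codon 2 (Asp): best is GAU at 39.1.
Codon 3 (Val): best is GUU at 33.0.
Codon 4 (Arg): best is CGC at 39.5.
Codon 5 (Glu): best is GAA at 29.0.
Codon 6 (Ala): best is GCC at 38.1.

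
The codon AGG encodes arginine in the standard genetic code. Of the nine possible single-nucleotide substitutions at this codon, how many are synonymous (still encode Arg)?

2

Position 1: CGG → 1 synonymous.
Position 2: none → 0 synonymous.
Position 3: AGA → 1 synonymous.
Total: 1 + 0 + 1 = 2.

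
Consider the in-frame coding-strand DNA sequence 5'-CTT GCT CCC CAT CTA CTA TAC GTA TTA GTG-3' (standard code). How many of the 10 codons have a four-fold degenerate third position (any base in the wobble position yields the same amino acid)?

7

Codon 1 CTT (Leu): third position 4-fold.
Codon 2 GCT (Ala): third position 4-fold.
Codon 3 CCC (Pro): third position 4-fold.
Codon 4 CAT (His): third position 2-fold.
Codon 5 CTA (Leu): third position 4-fold.
Codon 6 CTA (Leu): third position 4-fold.
Codon 7 TAC (Tyr): third position 2-fold.
Codon 8 GTA (Val): third position 4-fold.
Codon 9 TTA (Leu): third position 2-fold.
Codon 10 GTG (Val): third position 4-fold.
Four-fold degenerate third positions: 7.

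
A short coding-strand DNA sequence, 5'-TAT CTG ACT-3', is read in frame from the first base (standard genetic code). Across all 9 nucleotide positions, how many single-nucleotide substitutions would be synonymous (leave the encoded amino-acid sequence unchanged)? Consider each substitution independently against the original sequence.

8

Codon 1 (TAT, Tyr): 1 synonymous substitution.
Codon 2 (CTG, Leu): 4 synonymous substitutions.
Codon 3 (ACT, Thr): 3 synonymous substitutions.
Total: 1 + 4 + 3 = 8.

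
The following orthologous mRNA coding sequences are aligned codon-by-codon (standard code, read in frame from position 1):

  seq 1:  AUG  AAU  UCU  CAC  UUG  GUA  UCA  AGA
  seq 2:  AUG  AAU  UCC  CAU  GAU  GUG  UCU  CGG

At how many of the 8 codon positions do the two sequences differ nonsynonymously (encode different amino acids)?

Codon 1: AUG Met / AUG Met — identical.
Codon 2: AAU Asn / AAU Asn — identical.
Codon 3: UCU Ser / UCC Ser — synonymous.
Codon 4: CAC His / CAU His — synonymous.
Codon 5: UUG Leu / GAU Asp — nonsynonymous.
Codon 6: GUA Val / GUG Val — synonymous.
Codon 7: UCA Ser / UCU Ser — synonymous.
Codon 8: AGA Arg / CGG Arg — synonymous.
Nonsynonymous differences: 1.

1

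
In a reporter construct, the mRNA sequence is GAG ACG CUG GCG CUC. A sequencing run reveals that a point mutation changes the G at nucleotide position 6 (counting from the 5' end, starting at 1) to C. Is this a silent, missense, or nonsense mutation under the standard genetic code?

Position 6 falls in codon 2: ACG → Thr.
After the substitution the codon is ACC → Thr.
Both encode Thr, so the change is synonymous.

silent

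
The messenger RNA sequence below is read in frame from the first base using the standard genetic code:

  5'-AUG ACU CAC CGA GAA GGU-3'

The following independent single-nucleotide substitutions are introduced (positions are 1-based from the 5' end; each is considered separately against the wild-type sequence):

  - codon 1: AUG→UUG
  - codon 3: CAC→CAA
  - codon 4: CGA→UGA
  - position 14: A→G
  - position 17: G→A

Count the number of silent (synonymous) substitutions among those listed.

0

Codon 1: AUG (Met) → UUG (Leu) — missense.
Codon 3: CAC (His) → CAA (Gln) — missense.
Codon 4: CGA (Arg) → UGA (Stop) — nonsense.
Codon 5: GAA (Glu) → GGA (Gly) — missense.
Codon 6: GGU (Gly) → GAU (Asp) — missense.
Synonymous: 0 of 5.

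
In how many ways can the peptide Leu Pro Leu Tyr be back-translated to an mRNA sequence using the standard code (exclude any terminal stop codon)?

288

Leu: 6 codons.
Pro: 4 codons.
Leu: 6 codons.
Tyr: 2 codons.
6 × 4 × 6 × 2 = 288.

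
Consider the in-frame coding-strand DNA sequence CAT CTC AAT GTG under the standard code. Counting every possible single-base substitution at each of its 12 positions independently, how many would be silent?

Codon 1 (CAT, His): 1 synonymous substitution.
Codon 2 (CTC, Leu): 3 synonymous substitutions.
Codon 3 (AAT, Asn): 1 synonymous substitution.
Codon 4 (GTG, Val): 3 synonymous substitutions.
Total: 1 + 3 + 1 + 3 = 8.

8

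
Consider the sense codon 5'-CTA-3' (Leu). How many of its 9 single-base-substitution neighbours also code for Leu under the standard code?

4

Position 1: TTA → 1 synonymous.
Position 2: none → 0 synonymous.
Position 3: CTT, CTC, CTG → 3 synonymous.
Total: 1 + 0 + 3 = 4.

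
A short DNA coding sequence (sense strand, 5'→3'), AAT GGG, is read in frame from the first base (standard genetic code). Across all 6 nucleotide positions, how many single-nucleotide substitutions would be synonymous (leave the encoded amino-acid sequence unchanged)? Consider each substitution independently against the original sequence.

Codon 1 (AAT, Asn): 1 synonymous substitution.
Codon 2 (GGG, Gly): 3 synonymous substitutions.
Total: 1 + 3 = 4.

4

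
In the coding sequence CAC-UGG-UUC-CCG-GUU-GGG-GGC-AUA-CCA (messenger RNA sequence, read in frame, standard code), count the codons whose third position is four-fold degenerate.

5

Codon 1 CAC (His): third position 2-fold.
Codon 2 UGG (Trp): third position 1-fold.
Codon 3 UUC (Phe): third position 2-fold.
Codon 4 CCG (Pro): third position 4-fold.
Codon 5 GUU (Val): third position 4-fold.
Codon 6 GGG (Gly): third position 4-fold.
Codon 7 GGC (Gly): third position 4-fold.
Codon 8 AUA (Ile): third position 3-fold.
Codon 9 CCA (Pro): third position 4-fold.
Four-fold degenerate third positions: 5.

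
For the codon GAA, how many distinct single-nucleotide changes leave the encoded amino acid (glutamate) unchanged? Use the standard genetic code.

1

Position 1: none → 0 synonymous.
Position 2: none → 0 synonymous.
Position 3: GAG → 1 synonymous.
Total: 0 + 0 + 1 = 1.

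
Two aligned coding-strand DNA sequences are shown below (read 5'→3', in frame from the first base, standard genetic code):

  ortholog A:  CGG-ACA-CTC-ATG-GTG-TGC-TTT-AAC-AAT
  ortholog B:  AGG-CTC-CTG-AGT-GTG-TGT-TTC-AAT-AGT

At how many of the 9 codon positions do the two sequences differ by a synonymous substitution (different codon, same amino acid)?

Codon 1: CGG Arg / AGG Arg — synonymous.
Codon 2: ACA Thr / CTC Leu — nonsynonymous.
Codon 3: CTC Leu / CTG Leu — synonymous.
Codon 4: ATG Met / AGT Ser — nonsynonymous.
Codon 5: GTG Val / GTG Val — identical.
Codon 6: TGC Cys / TGT Cys — synonymous.
Codon 7: TTT Phe / TTC Phe — synonymous.
Codon 8: AAC Asn / AAT Asn — synonymous.
Codon 9: AAT Asn / AGT Ser — nonsynonymous.
Synonymous differences: 5.

5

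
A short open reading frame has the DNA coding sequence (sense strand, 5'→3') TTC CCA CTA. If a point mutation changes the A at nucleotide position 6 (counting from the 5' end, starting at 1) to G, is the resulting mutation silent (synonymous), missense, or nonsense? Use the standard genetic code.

Position 6 falls in codon 2: CCA → Pro.
After the substitution the codon is CCG → Pro.
Both encode Pro, so the change is synonymous.

silent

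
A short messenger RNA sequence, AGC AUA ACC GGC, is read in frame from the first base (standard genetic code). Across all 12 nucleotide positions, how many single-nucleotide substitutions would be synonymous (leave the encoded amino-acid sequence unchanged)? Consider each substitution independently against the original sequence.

Codon 1 (AGC, Ser): 1 synonymous substitution.
Codon 2 (AUA, Ile): 2 synonymous substitutions.
Codon 3 (ACC, Thr): 3 synonymous substitutions.
Codon 4 (GGC, Gly): 3 synonymous substitutions.
Total: 1 + 2 + 3 + 3 = 9.

9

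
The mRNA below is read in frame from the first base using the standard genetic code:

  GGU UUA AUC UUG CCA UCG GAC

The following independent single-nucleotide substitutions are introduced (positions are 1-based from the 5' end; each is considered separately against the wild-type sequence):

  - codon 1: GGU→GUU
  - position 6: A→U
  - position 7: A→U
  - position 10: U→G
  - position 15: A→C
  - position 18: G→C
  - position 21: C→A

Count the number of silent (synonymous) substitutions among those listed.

2

Codon 1: GGU (Gly) → GUU (Val) — missense.
Codon 2: UUA (Leu) → UUU (Phe) — missense.
Codon 3: AUC (Ile) → UUC (Phe) — missense.
Codon 4: UUG (Leu) → GUG (Val) — missense.
Codon 5: CCA (Pro) → CCC (Pro) — synonymous.
Codon 6: UCG (Ser) → UCC (Ser) — synonymous.
Codon 7: GAC (Asp) → GAA (Glu) — missense.
Synonymous: 2 of 7.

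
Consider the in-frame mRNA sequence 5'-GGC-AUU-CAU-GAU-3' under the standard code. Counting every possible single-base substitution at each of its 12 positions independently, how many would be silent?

Codon 1 (GGC, Gly): 3 synonymous substitutions.
Codon 2 (AUU, Ile): 2 synonymous substitutions.
Codon 3 (CAU, His): 1 synonymous substitution.
Codon 4 (GAU, Asp): 1 synonymous substitution.
Total: 3 + 2 + 1 + 1 = 7.

7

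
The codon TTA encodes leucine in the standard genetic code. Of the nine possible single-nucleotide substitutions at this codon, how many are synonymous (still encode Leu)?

2

Position 1: CTA → 1 synonymous.
Position 2: none → 0 synonymous.
Position 3: TTG → 1 synonymous.
Total: 1 + 0 + 1 = 2.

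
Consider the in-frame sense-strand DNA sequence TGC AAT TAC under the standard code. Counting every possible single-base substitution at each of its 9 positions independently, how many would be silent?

Codon 1 (TGC, Cys): 1 synonymous substitution.
Codon 2 (AAT, Asn): 1 synonymous substitution.
Codon 3 (TAC, Tyr): 1 synonymous substitution.
Total: 1 + 1 + 1 = 3.

3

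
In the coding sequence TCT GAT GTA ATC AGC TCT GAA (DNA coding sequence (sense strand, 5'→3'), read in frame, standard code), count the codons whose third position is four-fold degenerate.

Codon 1 TCT (Ser): third position 4-fold.
Codon 2 GAT (Asp): third position 2-fold.
Codon 3 GTA (Val): third position 4-fold.
Codon 4 ATC (Ile): third position 3-fold.
Codon 5 AGC (Ser): third position 2-fold.
Codon 6 TCT (Ser): third position 4-fold.
Codon 7 GAA (Glu): third position 2-fold.
Four-fold degenerate third positions: 3.

3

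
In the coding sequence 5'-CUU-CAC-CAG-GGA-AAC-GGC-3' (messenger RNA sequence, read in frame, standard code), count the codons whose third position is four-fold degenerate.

3

Codon 1 CUU (Leu): third position 4-fold.
Codon 2 CAC (His): third position 2-fold.
Codon 3 CAG (Gln): third position 2-fold.
Codon 4 GGA (Gly): third position 4-fold.
Codon 5 AAC (Asn): third position 2-fold.
Codon 6 GGC (Gly): third position 4-fold.
Four-fold degenerate third positions: 3.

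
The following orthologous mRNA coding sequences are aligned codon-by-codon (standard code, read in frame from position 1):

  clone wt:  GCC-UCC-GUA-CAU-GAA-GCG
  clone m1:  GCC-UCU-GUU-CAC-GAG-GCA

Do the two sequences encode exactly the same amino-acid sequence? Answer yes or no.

Codon 1: GCC Ala / GCC Ala — identical.
Codon 2: UCC Ser / UCU Ser — synonymous.
Codon 3: GUA Val / GUU Val — synonymous.
Codon 4: CAU His / CAC His — synonymous.
Codon 5: GAA Glu / GAG Glu — synonymous.
Codon 6: GCG Ala / GCA Ala — synonymous.
Nonsynonymous differences: 0 → same protein.

yes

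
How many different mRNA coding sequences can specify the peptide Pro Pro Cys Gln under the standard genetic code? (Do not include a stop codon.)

Pro: 4 codons.
Pro: 4 codons.
Cys: 2 codons.
Gln: 2 codons.
4 × 4 × 2 × 2 = 64.

64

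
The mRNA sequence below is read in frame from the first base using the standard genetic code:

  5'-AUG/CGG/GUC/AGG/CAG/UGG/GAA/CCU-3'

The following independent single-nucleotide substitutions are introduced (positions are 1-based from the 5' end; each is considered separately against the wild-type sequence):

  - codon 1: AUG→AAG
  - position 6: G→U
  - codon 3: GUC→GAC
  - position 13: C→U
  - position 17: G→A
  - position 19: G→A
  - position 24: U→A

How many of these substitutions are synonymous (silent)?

2

Codon 1: AUG (Met) → AAG (Lys) — missense.
Codon 2: CGG (Arg) → CGU (Arg) — synonymous.
Codon 3: GUC (Val) → GAC (Asp) — missense.
Codon 5: CAG (Gln) → UAG (Stop) — nonsense.
Codon 6: UGG (Trp) → UAG (Stop) — nonsense.
Codon 7: GAA (Glu) → AAA (Lys) — missense.
Codon 8: CCU (Pro) → CCA (Pro) — synonymous.
Synonymous: 2 of 7.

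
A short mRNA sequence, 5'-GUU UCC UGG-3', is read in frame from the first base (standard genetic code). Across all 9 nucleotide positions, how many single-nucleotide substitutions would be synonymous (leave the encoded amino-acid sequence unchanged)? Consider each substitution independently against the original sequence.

Codon 1 (GUU, Val): 3 synonymous substitutions.
Codon 2 (UCC, Ser): 3 synonymous substitutions.
Codon 3 (UGG, Trp): 0 synonymous substitutions.
Total: 3 + 3 + 0 = 6.

6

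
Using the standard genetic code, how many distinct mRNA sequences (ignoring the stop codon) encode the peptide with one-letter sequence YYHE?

16

Tyr: 2 codons.
Tyr: 2 codons.
His: 2 codons.
Glu: 2 codons.
2 × 2 × 2 × 2 = 16.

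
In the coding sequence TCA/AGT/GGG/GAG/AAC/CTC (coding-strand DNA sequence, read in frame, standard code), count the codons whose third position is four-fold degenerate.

Codon 1 TCA (Ser): third position 4-fold.
Codon 2 AGT (Ser): third position 2-fold.
Codon 3 GGG (Gly): third position 4-fold.
Codon 4 GAG (Glu): third position 2-fold.
Codon 5 AAC (Asn): third position 2-fold.
Codon 6 CTC (Leu): third position 4-fold.
Four-fold degenerate third positions: 3.

3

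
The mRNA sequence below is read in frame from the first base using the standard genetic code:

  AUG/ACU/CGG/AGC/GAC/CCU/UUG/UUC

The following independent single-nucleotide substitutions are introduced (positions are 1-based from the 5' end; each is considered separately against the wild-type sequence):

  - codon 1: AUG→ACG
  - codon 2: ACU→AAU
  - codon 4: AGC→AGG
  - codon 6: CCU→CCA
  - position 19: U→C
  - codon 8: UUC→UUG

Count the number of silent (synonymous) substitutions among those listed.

Codon 1: AUG (Met) → ACG (Thr) — missense.
Codon 2: ACU (Thr) → AAU (Asn) — missense.
Codon 4: AGC (Ser) → AGG (Arg) — missense.
Codon 6: CCU (Pro) → CCA (Pro) — synonymous.
Codon 7: UUG (Leu) → CUG (Leu) — synonymous.
Codon 8: UUC (Phe) → UUG (Leu) — missense.
Synonymous: 2 of 6.

2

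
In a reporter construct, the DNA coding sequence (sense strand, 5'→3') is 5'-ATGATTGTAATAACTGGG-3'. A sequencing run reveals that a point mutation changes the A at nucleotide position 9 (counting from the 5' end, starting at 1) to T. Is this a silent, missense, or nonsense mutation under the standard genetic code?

silent

Position 9 falls in codon 3: GTA → Val.
After the substitution the codon is GTT → Val.
Both encode Val, so the change is synonymous.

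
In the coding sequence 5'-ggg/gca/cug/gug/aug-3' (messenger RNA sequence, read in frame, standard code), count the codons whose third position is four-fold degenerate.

4

Codon 1 GGG (Gly): third position 4-fold.
Codon 2 GCA (Ala): third position 4-fold.
Codon 3 CUG (Leu): third position 4-fold.
Codon 4 GUG (Val): third position 4-fold.
Codon 5 AUG (Met): third position 1-fold.
Four-fold degenerate third positions: 4.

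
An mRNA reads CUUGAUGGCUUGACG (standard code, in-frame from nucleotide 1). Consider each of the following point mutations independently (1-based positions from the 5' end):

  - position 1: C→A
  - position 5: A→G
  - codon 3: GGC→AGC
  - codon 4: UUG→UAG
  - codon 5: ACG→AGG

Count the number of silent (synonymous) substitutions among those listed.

0

Codon 1: CUU (Leu) → AUU (Ile) — missense.
Codon 2: GAU (Asp) → GGU (Gly) — missense.
Codon 3: GGC (Gly) → AGC (Ser) — missense.
Codon 4: UUG (Leu) → UAG (Stop) — nonsense.
Codon 5: ACG (Thr) → AGG (Arg) — missense.
Synonymous: 0 of 5.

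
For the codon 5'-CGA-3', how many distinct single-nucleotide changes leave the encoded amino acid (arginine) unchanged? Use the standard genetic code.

Position 1: AGA → 1 synonymous.
Position 2: none → 0 synonymous.
Position 3: CGU, CGC, CGG → 3 synonymous.
Total: 1 + 0 + 3 = 4.

4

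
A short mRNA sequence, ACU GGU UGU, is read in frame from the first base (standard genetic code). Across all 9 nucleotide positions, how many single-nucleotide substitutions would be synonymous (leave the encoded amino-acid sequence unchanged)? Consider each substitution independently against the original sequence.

Codon 1 (ACU, Thr): 3 synonymous substitutions.
Codon 2 (GGU, Gly): 3 synonymous substitutions.
Codon 3 (UGU, Cys): 1 synonymous substitution.
Total: 3 + 3 + 1 = 7.

7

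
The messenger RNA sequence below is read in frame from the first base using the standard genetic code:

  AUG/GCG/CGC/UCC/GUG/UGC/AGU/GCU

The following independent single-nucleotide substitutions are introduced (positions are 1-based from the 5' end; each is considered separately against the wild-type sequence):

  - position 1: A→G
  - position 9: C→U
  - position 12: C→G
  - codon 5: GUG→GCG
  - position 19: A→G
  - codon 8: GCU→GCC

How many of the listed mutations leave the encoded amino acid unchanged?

3

Codon 1: AUG (Met) → GUG (Val) — missense.
Codon 3: CGC (Arg) → CGU (Arg) — synonymous.
Codon 4: UCC (Ser) → UCG (Ser) — synonymous.
Codon 5: GUG (Val) → GCG (Ala) — missense.
Codon 7: AGU (Ser) → GGU (Gly) — missense.
Codon 8: GCU (Ala) → GCC (Ala) — synonymous.
Synonymous: 3 of 6.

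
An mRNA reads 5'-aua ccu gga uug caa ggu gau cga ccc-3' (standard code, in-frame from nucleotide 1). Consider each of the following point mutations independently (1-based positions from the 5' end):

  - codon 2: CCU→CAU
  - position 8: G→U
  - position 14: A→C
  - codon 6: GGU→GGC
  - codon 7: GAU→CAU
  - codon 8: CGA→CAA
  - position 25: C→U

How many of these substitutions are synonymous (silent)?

1

Codon 2: CCU (Pro) → CAU (His) — missense.
Codon 3: GGA (Gly) → GUA (Val) — missense.
Codon 5: CAA (Gln) → CCA (Pro) — missense.
Codon 6: GGU (Gly) → GGC (Gly) — synonymous.
Codon 7: GAU (Asp) → CAU (His) — missense.
Codon 8: CGA (Arg) → CAA (Gln) — missense.
Codon 9: CCC (Pro) → UCC (Ser) — missense.
Synonymous: 1 of 7.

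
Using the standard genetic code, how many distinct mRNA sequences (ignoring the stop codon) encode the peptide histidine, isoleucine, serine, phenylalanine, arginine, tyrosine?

His: 2 codons.
Ile: 3 codons.
Ser: 6 codons.
Phe: 2 codons.
Arg: 6 codons.
Tyr: 2 codons.
2 × 3 × 6 × 2 × 6 × 2 = 864.

864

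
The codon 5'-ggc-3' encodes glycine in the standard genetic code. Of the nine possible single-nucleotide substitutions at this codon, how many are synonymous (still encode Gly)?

Position 1: none → 0 synonymous.
Position 2: none → 0 synonymous.
Position 3: GGT, GGA, GGG → 3 synonymous.
Total: 0 + 0 + 3 = 3.

3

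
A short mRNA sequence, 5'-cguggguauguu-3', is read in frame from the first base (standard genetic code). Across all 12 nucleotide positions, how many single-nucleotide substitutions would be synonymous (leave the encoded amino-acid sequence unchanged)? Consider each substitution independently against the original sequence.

10

Codon 1 (CGU, Arg): 3 synonymous substitutions.
Codon 2 (GGG, Gly): 3 synonymous substitutions.
Codon 3 (UAU, Tyr): 1 synonymous substitution.
Codon 4 (GUU, Val): 3 synonymous substitutions.
Total: 3 + 3 + 1 + 3 = 10.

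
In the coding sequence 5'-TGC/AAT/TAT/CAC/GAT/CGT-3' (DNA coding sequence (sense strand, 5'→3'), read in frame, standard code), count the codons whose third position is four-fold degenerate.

1

Codon 1 TGC (Cys): third position 2-fold.
Codon 2 AAT (Asn): third position 2-fold.
Codon 3 TAT (Tyr): third position 2-fold.
Codon 4 CAC (His): third position 2-fold.
Codon 5 GAT (Asp): third position 2-fold.
Codon 6 CGT (Arg): third position 4-fold.
Four-fold degenerate third positions: 1.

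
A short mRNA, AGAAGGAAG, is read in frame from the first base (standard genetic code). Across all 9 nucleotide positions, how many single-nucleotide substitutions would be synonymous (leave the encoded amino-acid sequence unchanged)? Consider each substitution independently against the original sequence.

5

Codon 1 (AGA, Arg): 2 synonymous substitutions.
Codon 2 (AGG, Arg): 2 synonymous substitutions.
Codon 3 (AAG, Lys): 1 synonymous substitution.
Total: 2 + 2 + 1 = 5.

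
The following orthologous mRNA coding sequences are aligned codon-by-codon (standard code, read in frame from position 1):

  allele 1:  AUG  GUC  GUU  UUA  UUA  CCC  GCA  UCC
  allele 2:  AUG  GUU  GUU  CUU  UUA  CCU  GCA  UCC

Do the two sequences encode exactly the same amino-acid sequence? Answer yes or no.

Codon 1: AUG Met / AUG Met — identical.
Codon 2: GUC Val / GUU Val — synonymous.
Codon 3: GUU Val / GUU Val — identical.
Codon 4: UUA Leu / CUU Leu — synonymous.
Codon 5: UUA Leu / UUA Leu — identical.
Codon 6: CCC Pro / CCU Pro — synonymous.
Codon 7: GCA Ala / GCA Ala — identical.
Codon 8: UCC Ser / UCC Ser — identical.
Nonsynonymous differences: 0 → same protein.

yes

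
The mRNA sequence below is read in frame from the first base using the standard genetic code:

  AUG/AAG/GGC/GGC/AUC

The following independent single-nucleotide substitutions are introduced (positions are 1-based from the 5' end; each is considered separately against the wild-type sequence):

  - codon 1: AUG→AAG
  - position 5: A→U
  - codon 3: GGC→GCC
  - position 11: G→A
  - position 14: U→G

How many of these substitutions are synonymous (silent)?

Codon 1: AUG (Met) → AAG (Lys) — missense.
Codon 2: AAG (Lys) → AUG (Met) — missense.
Codon 3: GGC (Gly) → GCC (Ala) — missense.
Codon 4: GGC (Gly) → GAC (Asp) — missense.
Codon 5: AUC (Ile) → AGC (Ser) — missense.
Synonymous: 0 of 5.

0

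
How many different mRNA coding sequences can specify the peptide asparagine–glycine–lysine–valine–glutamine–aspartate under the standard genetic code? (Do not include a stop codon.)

Asn: 2 codons.
Gly: 4 codons.
Lys: 2 codons.
Val: 4 codons.
Gln: 2 codons.
Asp: 2 codons.
2 × 4 × 2 × 4 × 2 × 2 = 256.

256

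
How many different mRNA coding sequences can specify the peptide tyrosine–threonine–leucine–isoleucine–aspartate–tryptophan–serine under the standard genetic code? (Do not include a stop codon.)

Tyr: 2 codons.
Thr: 4 codons.
Leu: 6 codons.
Ile: 3 codons.
Asp: 2 codons.
Trp: 1 codon.
Ser: 6 codons.
2 × 4 × 6 × 3 × 2 × 1 × 6 = 1728.

1728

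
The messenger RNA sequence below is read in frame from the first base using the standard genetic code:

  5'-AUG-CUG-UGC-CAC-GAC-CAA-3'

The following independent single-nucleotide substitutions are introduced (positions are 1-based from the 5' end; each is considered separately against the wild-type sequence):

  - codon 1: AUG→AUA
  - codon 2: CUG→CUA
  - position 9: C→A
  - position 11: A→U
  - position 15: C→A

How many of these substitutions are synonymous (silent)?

Codon 1: AUG (Met) → AUA (Ile) — missense.
Codon 2: CUG (Leu) → CUA (Leu) — synonymous.
Codon 3: UGC (Cys) → UGA (Stop) — nonsense.
Codon 4: CAC (His) → CUC (Leu) — missense.
Codon 5: GAC (Asp) → GAA (Glu) — missense.
Synonymous: 1 of 5.

1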